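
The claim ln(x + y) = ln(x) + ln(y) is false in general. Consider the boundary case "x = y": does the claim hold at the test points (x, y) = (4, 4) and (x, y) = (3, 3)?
At (4, 4): LHS = ln(8) ≈ 2.079 ≠ RHS = 2·ln(4) ≈ 2.773
At (3, 3): LHS = ln(6) ≈ 1.792 ≠ RHS = 2·ln(3) ≈ 2.197

Answer: No, fails at both test points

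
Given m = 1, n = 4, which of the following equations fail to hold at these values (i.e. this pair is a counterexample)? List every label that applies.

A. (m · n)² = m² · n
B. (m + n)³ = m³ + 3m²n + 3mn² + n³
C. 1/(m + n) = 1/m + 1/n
Evaluating each claim at the given values:
A. LHS = 16, RHS = 4 → fails here (LHS ≠ RHS)
B. LHS = 125, RHS = 125 → holds here (LHS = RHS)
C. LHS = 1/5, RHS = 5/4 → fails here (LHS ≠ RHS)

Answer: A, C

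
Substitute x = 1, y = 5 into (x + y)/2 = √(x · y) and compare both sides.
LHS = (1 + 5)/2 = 3
RHS = √(1 · 5) = √(5) ≈ 2.236

LHS ≠ RHS (they differ by about 0.7639), so the equation does not hold here.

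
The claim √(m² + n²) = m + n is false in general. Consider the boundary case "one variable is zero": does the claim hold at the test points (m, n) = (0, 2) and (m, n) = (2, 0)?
At (0, 2): LHS = 2, RHS = 2 → equal
At (2, 0): LHS = 2, RHS = 2 → equal

So the claim does hold at both of these boundary points, even though it is not an identity.

Answer: Yes, holds at both test points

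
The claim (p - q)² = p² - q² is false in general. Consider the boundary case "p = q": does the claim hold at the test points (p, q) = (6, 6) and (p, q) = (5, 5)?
Yes, holds at both test points

At (6, 6): LHS = 0, RHS = 0 → equal
At (5, 5): LHS = 0, RHS = 0 → equal

So the claim does hold at both of these boundary points, even though it is not an identity.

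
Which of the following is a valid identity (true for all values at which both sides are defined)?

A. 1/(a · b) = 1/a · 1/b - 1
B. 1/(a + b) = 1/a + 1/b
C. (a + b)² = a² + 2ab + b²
C

A: fails at (5, 5) — LHS = 1/25, RHS = -24/25.
B: fails at (2, 2) — LHS = 1/4, RHS = 1.
C: holds — e.g. at (3, 7), both sides equal 100.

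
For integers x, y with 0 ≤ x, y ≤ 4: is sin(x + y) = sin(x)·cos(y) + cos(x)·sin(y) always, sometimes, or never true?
The identity holds for every pair in the range. For instance at (x, y) = (3, 1): both sides equal sin(4) ≈ -0.7568.

Answer: Always true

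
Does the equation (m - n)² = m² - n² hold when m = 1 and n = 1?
Substituting m = 1, n = 1:

LHS = (1 - 1)² = 0
RHS = 1² - 1² = 0

LHS = RHS, so the equation holds at this point.

Answer: Holds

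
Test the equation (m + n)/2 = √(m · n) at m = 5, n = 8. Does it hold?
Fails

Substituting m = 5, n = 8:

LHS = (5 + 8)/2 = 13/2
RHS = √(5 · 8) = 2·√(10) ≈ 6.325

LHS ≠ RHS, so the equation does not hold at this point.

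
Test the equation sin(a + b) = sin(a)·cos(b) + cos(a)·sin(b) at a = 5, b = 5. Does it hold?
Holds

Substituting a = 5, b = 5:

LHS = sin(5 + 5) = sin(10) ≈ -0.544
RHS = sin(5)·cos(5) + cos(5)·sin(5) = 2·sin(5)·cos(5) ≈ -0.544

LHS = RHS, so the equation holds at this point.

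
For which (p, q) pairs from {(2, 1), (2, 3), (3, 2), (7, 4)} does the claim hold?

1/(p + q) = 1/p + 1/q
None

Testing each pair:
(2, 1): LHS = 1/3, RHS = 3/2 → fails
(2, 3): LHS = 1/5, RHS = 5/6 → fails
(3, 2): LHS = 1/5, RHS = 5/6 → fails
(7, 4): LHS = 1/11, RHS = 11/28 → fails

No pair satisfies the claim.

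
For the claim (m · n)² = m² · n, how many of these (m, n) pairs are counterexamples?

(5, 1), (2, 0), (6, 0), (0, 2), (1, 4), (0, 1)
1

Testing each pair:
(5, 1): LHS = 25, RHS = 25 → satisfies claim
(2, 0): LHS = 0, RHS = 0 → satisfies claim
(6, 0): LHS = 0, RHS = 0 → satisfies claim
(0, 2): LHS = 0, RHS = 0 → satisfies claim
(1, 4): LHS = 16, RHS = 4 → counterexample
(0, 1): LHS = 0, RHS = 0 → satisfies claim

That makes 1 counterexample.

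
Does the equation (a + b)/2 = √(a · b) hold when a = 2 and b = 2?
Substituting a = 2, b = 2:

LHS = (2 + 2)/2 = 2
RHS = √(2 · 2) = 2

LHS = RHS, so the equation holds at this point.

Answer: Holds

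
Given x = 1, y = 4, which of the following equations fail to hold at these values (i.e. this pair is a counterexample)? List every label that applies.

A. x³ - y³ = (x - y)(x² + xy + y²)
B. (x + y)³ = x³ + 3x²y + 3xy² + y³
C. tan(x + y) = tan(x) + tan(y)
C

Evaluating each claim at the given values:
A. LHS = -63, RHS = -63 → holds here (LHS = RHS)
B. LHS = 125, RHS = 125 → holds here (LHS = RHS)
C. LHS = tan(5) ≈ -3.381, RHS = tan(4) + tan(1) ≈ 2.715 → fails here (LHS ≠ RHS)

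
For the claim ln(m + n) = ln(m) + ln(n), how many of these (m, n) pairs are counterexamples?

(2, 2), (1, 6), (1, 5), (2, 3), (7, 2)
4

Testing each pair:
(2, 2): LHS = ln(4) ≈ 1.386, RHS = 2·ln(2) ≈ 1.386 → satisfies claim
(1, 6): LHS = ln(7) ≈ 1.946, RHS = ln(6) ≈ 1.792 → counterexample
(1, 5): LHS = ln(6) ≈ 1.792, RHS = ln(5) ≈ 1.609 → counterexample
(2, 3): LHS = ln(5) ≈ 1.609, RHS = ln(2) + ln(3) ≈ 1.792 → counterexample
(7, 2): LHS = ln(9) ≈ 2.197, RHS = ln(2) + ln(7) ≈ 2.639 → counterexample

That makes 4 counterexamples.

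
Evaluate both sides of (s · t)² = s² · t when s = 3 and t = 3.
LHS = (3 · 3)² = 81
RHS = 3² · 3 = 27

LHS ≠ RHS, so the equation does not hold here.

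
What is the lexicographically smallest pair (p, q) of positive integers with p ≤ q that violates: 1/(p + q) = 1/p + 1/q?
(p, q) = (1, 1)

Substituting (1, 1) into the claim:
LHS = 1/(1 + 1) = 1/2
RHS = 1/1 + 1/1 = 2

Since LHS ≠ RHS, this pair disproves the claim, and no lexicographically smaller pair (p ≤ q, positive integers) does.

For instance (4, 7) is also a counterexample (LHS = 1/11, RHS = 11/28), but it's lexicographically larger.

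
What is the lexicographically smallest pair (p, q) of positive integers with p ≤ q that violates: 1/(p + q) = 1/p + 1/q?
Substituting (1, 1) into the claim:
LHS = 1/(1 + 1) = 1/2
RHS = 1/1 + 1/1 = 2

Since LHS ≠ RHS, this pair disproves the claim, and no lexicographically smaller pair (p ≤ q, positive integers) does.

For instance (6, 7) is also a counterexample (LHS = 1/13, RHS = 13/42), but it's lexicographically larger.

Answer: (p, q) = (1, 1)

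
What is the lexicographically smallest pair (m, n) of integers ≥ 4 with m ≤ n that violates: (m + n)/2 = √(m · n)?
(m, n) = (4, 5)

At (4, 4): both sides equal 4, so it holds there.

Substituting (4, 5) into the claim:
LHS = (4 + 5)/2 = 9/2
RHS = √(4 · 5) = 2·√(5) ≈ 4.472

Since LHS ≠ RHS, this pair disproves the claim, and no lexicographically smaller pair (m ≤ n, integers ≥ 4) does.

For instance (7, 9) is also a counterexample (LHS = 8, RHS = 3·√(7) ≈ 7.937), but it's lexicographically larger.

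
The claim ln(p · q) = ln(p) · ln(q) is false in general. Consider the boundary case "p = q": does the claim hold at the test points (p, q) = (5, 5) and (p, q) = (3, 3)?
At (5, 5): LHS = ln(25) ≈ 3.219 ≠ RHS = ln(5)² ≈ 2.59
At (3, 3): LHS = ln(9) ≈ 2.197 ≠ RHS = ln(3)² ≈ 1.207

Answer: No, fails at both test points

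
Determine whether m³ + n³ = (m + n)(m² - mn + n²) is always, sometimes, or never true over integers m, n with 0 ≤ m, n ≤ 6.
Always true

The identity holds for every pair in the range. For instance at (m, n) = (2, 4): both sides equal 72.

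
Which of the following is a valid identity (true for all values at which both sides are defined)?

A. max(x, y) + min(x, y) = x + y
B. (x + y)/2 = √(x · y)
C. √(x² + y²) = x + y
A: holds — e.g. at (0, 1), both sides equal 1.
B: fails at (1, 3) — LHS = 2, RHS = √(3) ≈ 1.732.
C: fails at (3, 4) — LHS = 5, RHS = 7.

Answer: A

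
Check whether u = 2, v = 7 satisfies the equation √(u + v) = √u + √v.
Fails

Substituting u = 2, v = 7:

LHS = √(2 + 7) = 3
RHS = √2 + √7 = √(2) + √(7) ≈ 4.06

LHS ≠ RHS, so the equation does not hold at this point.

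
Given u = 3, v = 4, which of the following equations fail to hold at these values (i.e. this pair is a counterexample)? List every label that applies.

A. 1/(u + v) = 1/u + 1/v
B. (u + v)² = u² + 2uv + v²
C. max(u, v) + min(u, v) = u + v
A

Evaluating each claim at the given values:
A. LHS = 1/7, RHS = 7/12 → fails here (LHS ≠ RHS)
B. LHS = 49, RHS = 49 → holds here (LHS = RHS)
C. LHS = 7, RHS = 7 → holds here (LHS = RHS)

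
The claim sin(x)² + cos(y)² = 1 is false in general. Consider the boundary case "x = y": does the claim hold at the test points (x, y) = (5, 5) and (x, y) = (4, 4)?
At (5, 5): LHS = cos(5)² + sin(5)² = 1, RHS = 1 → equal
At (4, 4): LHS = cos(4)² + sin(4)² = 1, RHS = 1 → equal

So the claim does hold at both of these boundary points, even though it is not an identity.

Answer: Yes, holds at both test points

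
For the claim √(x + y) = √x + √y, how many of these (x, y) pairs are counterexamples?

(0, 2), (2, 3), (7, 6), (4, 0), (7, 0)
Testing each pair:
(0, 2): LHS = √(2) ≈ 1.414, RHS = √(2) ≈ 1.414 → satisfies claim
(2, 3): LHS = √(5) ≈ 2.236, RHS = √(2) + √(3) ≈ 3.146 → counterexample
(7, 6): LHS = √(13) ≈ 3.606, RHS = √(6) + √(7) ≈ 5.095 → counterexample
(4, 0): LHS = 2, RHS = 2 → satisfies claim
(7, 0): LHS = √(7) ≈ 2.646, RHS = √(7) ≈ 2.646 → satisfies claim

That makes 2 counterexamples.

Answer: 2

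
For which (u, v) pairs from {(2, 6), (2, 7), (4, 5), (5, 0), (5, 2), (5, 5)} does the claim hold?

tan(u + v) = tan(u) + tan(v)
Testing each pair:
(2, 6): LHS = tan(8) ≈ -6.8, RHS = tan(2) + tan(6) ≈ -2.476 → fails
(2, 7): LHS = tan(9) ≈ -0.4523, RHS = tan(2) + tan(7) ≈ -1.314 → fails
(4, 5): LHS = tan(9) ≈ -0.4523, RHS = tan(5) + tan(4) ≈ -2.223 → fails
(5, 0): LHS = tan(5) ≈ -3.381, RHS = tan(5) ≈ -3.381 → holds
(5, 2): LHS = tan(7) ≈ 0.8714, RHS = tan(5) + tan(2) ≈ -5.566 → fails
(5, 5): LHS = tan(10) ≈ 0.6484, RHS = 2·tan(5) ≈ -6.761 → fails

1 of 6 pairs satisfies the claim.

Answer: (5, 0)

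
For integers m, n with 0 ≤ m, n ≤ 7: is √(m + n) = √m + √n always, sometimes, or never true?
It holds at (m, n) = (0, 0) (both sides equal 0), but fails at (m, n) = (6, 6) (LHS = 2·√(3) ≈ 3.464, RHS = 2·√(6) ≈ 4.899).

Answer: Sometimes true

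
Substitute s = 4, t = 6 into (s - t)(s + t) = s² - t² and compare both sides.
LHS = (4 - 6)(4 + 6) = -20
RHS = 4² - 6² = -20

LHS = RHS: the two sides agree.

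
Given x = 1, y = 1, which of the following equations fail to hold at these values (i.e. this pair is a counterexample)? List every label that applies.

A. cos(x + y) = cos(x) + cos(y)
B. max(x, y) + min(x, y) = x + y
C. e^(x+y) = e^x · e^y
Evaluating each claim at the given values:
A. LHS = cos(2) ≈ -0.4161, RHS = 2·cos(1) ≈ 1.081 → fails here (LHS ≠ RHS)
B. LHS = 2, RHS = 2 → holds here (LHS = RHS)
C. LHS = e^2 ≈ 7.389, RHS = e^2 ≈ 7.389 → holds here (LHS = RHS)

Answer: A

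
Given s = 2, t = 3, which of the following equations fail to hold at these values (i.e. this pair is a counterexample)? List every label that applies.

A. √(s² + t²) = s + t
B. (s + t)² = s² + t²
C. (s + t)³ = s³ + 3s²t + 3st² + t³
A, B

Evaluating each claim at the given values:
A. LHS = √(13) ≈ 3.606, RHS = 5 → fails here (LHS ≠ RHS)
B. LHS = 25, RHS = 13 → fails here (LHS ≠ RHS)
C. LHS = 125, RHS = 125 → holds here (LHS = RHS)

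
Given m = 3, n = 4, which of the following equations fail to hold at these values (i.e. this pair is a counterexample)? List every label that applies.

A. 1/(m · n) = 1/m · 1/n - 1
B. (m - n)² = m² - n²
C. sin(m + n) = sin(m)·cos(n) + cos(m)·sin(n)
A, B

Evaluating each claim at the given values:
A. LHS = 1/12, RHS = -11/12 → fails here (LHS ≠ RHS)
B. LHS = 1, RHS = -7 → fails here (LHS ≠ RHS)
C. LHS = sin(7) ≈ 0.657, RHS = sin(3)·cos(4) + sin(4)·cos(3) ≈ 0.657 → holds here (LHS = RHS)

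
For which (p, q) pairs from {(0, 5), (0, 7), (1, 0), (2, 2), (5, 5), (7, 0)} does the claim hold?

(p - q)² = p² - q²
Testing each pair:
(0, 5): LHS = 25, RHS = -25 → fails
(0, 7): LHS = 49, RHS = -49 → fails
(1, 0): LHS = 1, RHS = 1 → holds
(2, 2): LHS = 0, RHS = 0 → holds
(5, 5): LHS = 0, RHS = 0 → holds
(7, 0): LHS = 49, RHS = 49 → holds

4 of 6 pairs satisfy the claim.

Answer: (1, 0), (2, 2), (5, 5), (7, 0)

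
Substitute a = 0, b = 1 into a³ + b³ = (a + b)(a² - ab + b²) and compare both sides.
LHS = 0³ + 1³ = 1
RHS = (0 + 1)(0² - 0·1 + 1²) = 1

LHS = RHS: the two sides agree.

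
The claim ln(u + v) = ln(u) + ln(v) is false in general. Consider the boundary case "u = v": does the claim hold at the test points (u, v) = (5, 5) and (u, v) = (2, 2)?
Only at (2, 2)

At (5, 5): LHS = ln(10) ≈ 2.303 ≠ RHS = 2·ln(5) ≈ 3.219
At (2, 2): LHS = ln(4) ≈ 1.386, RHS = 2·ln(2) ≈ 1.386 → equal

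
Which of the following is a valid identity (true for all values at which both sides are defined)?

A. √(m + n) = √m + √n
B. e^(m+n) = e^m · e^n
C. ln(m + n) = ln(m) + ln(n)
A: fails at (4, 5) — LHS = 3, RHS = 2 + √(5) ≈ 4.236.
B: holds — e.g. at (1, 1), both sides equal e^2 ≈ 7.389.
C: fails at (2, 3) — LHS = ln(5) ≈ 1.609, RHS = ln(2) + ln(3) ≈ 1.792.

Answer: B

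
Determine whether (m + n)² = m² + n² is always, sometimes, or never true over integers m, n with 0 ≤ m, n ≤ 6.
It holds at (m, n) = (0, 2) (both sides equal 4), but fails at (m, n) = (5, 4) (LHS = 81, RHS = 41).

Answer: Sometimes true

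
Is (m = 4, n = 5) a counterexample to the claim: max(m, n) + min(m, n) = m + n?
Substituting m = 4, n = 5:
LHS = max(4, 5) + min(4, 5) = 9
RHS = 4 + 5 = 9

The sides agree, so this pair does not disprove the claim.

Answer: No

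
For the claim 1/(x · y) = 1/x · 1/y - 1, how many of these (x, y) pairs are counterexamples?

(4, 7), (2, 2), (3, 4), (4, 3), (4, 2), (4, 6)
6

Testing each pair:
(4, 7): LHS = 1/28, RHS = -27/28 → counterexample
(2, 2): LHS = 1/4, RHS = -3/4 → counterexample
(3, 4): LHS = 1/12, RHS = -11/12 → counterexample
(4, 3): LHS = 1/12, RHS = -11/12 → counterexample
(4, 2): LHS = 1/8, RHS = -7/8 → counterexample
(4, 6): LHS = 1/24, RHS = -23/24 → counterexample

That makes 6 counterexamples.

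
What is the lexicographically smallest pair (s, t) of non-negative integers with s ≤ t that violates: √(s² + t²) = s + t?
(s, t) = (1, 1)

At (0, 0): both sides equal 0, so it holds there.

Substituting (1, 1) into the claim:
LHS = √(1² + 1²) = √(2) ≈ 1.414
RHS = 1 + 1 = 2

Since LHS ≠ RHS, this pair disproves the claim, and no lexicographically smaller pair (s ≤ t, non-negative integers) does.

For instance (1, 2) is also a counterexample (LHS = √(5) ≈ 2.236, RHS = 3), but it's lexicographically larger.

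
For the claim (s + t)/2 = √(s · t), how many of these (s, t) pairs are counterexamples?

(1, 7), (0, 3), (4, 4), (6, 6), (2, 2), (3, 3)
2

Testing each pair:
(1, 7): LHS = 4, RHS = √(7) ≈ 2.646 → counterexample
(0, 3): LHS = 3/2, RHS = 0 → counterexample
(4, 4): LHS = 4, RHS = 4 → satisfies claim
(6, 6): LHS = 6, RHS = 6 → satisfies claim
(2, 2): LHS = 2, RHS = 2 → satisfies claim
(3, 3): LHS = 3, RHS = 3 → satisfies claim

That makes 2 counterexamples.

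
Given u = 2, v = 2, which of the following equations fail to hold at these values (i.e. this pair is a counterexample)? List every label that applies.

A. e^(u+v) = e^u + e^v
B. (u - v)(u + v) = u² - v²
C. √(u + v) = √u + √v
A, C

Evaluating each claim at the given values:
A. LHS = e^4 ≈ 54.6, RHS = 2·e^2 ≈ 14.78 → fails here (LHS ≠ RHS)
B. LHS = 0, RHS = 0 → holds here (LHS = RHS)
C. LHS = 2, RHS = 2·√(2) ≈ 2.828 → fails here (LHS ≠ RHS)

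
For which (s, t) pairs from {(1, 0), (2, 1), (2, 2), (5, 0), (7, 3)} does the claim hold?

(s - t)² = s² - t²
Testing each pair:
(1, 0): LHS = 1, RHS = 1 → holds
(2, 1): LHS = 1, RHS = 3 → fails
(2, 2): LHS = 0, RHS = 0 → holds
(5, 0): LHS = 25, RHS = 25 → holds
(7, 3): LHS = 16, RHS = 40 → fails

3 of 5 pairs satisfy the claim.

Answer: (1, 0), (2, 2), (5, 0)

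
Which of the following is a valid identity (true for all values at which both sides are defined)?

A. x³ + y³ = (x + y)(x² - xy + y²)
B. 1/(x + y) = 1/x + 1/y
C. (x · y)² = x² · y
A

A: holds — e.g. at (1, 5), both sides equal 126.
B: fails at (3, 3) — LHS = 1/6, RHS = 2/3.
C: fails at (6, 7) — LHS = 1764, RHS = 252.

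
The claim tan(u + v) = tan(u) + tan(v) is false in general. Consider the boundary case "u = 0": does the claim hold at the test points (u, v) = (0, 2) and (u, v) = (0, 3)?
At (0, 2): LHS = tan(2) ≈ -2.185, RHS = tan(2) ≈ -2.185 → equal
At (0, 3): LHS = tan(3) ≈ -0.1425, RHS = tan(3) ≈ -0.1425 → equal

So the claim does hold at both of these boundary points, even though it is not an identity.

Answer: Yes, holds at both test points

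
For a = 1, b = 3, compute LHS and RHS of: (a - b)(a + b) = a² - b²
LHS = (1 - 3)(1 + 3) = -8
RHS = 1² - 3² = -8

LHS = RHS: the two sides agree.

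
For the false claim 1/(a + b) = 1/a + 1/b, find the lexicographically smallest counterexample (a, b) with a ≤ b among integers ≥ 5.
Substituting (5, 5) into the claim:
LHS = 1/(5 + 5) = 1/10
RHS = 1/5 + 1/5 = 2/5

Since LHS ≠ RHS, this pair disproves the claim, and no lexicographically smaller pair (a ≤ b, integers ≥ 5) does.

For instance (8, 12) is also a counterexample (LHS = 1/20, RHS = 5/24), but it's lexicographically larger.

Answer: (a, b) = (5, 5)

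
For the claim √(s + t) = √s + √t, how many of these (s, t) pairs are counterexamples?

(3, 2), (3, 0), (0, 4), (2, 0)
Testing each pair:
(3, 2): LHS = √(5) ≈ 2.236, RHS = √(2) + √(3) ≈ 3.146 → counterexample
(3, 0): LHS = √(3) ≈ 1.732, RHS = √(3) ≈ 1.732 → satisfies claim
(0, 4): LHS = 2, RHS = 2 → satisfies claim
(2, 0): LHS = √(2) ≈ 1.414, RHS = √(2) ≈ 1.414 → satisfies claim

That makes 1 counterexample.

Answer: 1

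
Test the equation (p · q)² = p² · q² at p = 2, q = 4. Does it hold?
Holds

Substituting p = 2, q = 4:

LHS = (2 · 4)² = 64
RHS = 2² · 4² = 64

LHS = RHS, so the equation holds at this point.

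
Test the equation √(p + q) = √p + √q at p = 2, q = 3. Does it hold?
Substituting p = 2, q = 3:

LHS = √(2 + 3) = √(5) ≈ 2.236
RHS = √2 + √3 = √(2) + √(3) ≈ 3.146

LHS ≠ RHS, so the equation does not hold at this point.

Answer: Fails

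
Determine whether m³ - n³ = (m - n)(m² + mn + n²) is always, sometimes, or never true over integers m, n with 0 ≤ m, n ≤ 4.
The identity holds for every pair in the range. For instance at (m, n) = (4, 2): both sides equal 56.

Answer: Always true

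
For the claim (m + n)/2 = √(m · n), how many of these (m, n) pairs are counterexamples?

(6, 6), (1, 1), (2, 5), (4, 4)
1

Testing each pair:
(6, 6): LHS = 6, RHS = 6 → satisfies claim
(1, 1): LHS = 1, RHS = 1 → satisfies claim
(2, 5): LHS = 7/2, RHS = √(10) ≈ 3.162 → counterexample
(4, 4): LHS = 4, RHS = 4 → satisfies claim

That makes 1 counterexample.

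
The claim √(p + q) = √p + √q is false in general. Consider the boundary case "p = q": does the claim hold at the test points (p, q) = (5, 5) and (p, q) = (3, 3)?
No, fails at both test points

At (5, 5): LHS = √(10) ≈ 3.162 ≠ RHS = 2·√(5) ≈ 4.472
At (3, 3): LHS = √(6) ≈ 2.449 ≠ RHS = 2·√(3) ≈ 3.464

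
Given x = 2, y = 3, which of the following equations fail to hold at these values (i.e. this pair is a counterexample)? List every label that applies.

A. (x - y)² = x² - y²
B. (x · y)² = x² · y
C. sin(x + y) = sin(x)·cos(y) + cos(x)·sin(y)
Evaluating each claim at the given values:
A. LHS = 1, RHS = -5 → fails here (LHS ≠ RHS)
B. LHS = 36, RHS = 12 → fails here (LHS ≠ RHS)
C. LHS = sin(5) ≈ -0.9589, RHS = sin(2)·cos(3) + sin(3)·cos(2) ≈ -0.9589 → holds here (LHS = RHS)

Answer: A, B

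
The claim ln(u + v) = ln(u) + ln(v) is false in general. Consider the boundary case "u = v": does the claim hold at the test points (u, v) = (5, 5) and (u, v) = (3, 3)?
At (5, 5): LHS = ln(10) ≈ 2.303 ≠ RHS = 2·ln(5) ≈ 3.219
At (3, 3): LHS = ln(6) ≈ 1.792 ≠ RHS = 2·ln(3) ≈ 2.197

Answer: No, fails at both test points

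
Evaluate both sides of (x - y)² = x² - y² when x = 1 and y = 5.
LHS = (1 - 5)² = 16
RHS = 1² - 5² = -24

LHS ≠ RHS, so the equation does not hold here.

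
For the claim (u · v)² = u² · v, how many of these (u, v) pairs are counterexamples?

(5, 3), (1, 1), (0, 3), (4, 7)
Testing each pair:
(5, 3): LHS = 225, RHS = 75 → counterexample
(1, 1): LHS = 1, RHS = 1 → satisfies claim
(0, 3): LHS = 0, RHS = 0 → satisfies claim
(4, 7): LHS = 784, RHS = 112 → counterexample

That makes 2 counterexamples.

Answer: 2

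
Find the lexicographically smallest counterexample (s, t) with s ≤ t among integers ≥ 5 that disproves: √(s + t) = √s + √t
(s, t) = (5, 5)

Substituting (5, 5) into the claim:
LHS = √(5 + 5) = √(10) ≈ 3.162
RHS = √5 + √5 = 2·√(5) ≈ 4.472

Since LHS ≠ RHS, this pair disproves the claim, and no lexicographically smaller pair (s ≤ t, integers ≥ 5) does.

For instance (6, 8) is also a counterexample (LHS = √(14) ≈ 3.742, RHS = √(6) + 2·√(2) ≈ 5.278), but it's lexicographically larger.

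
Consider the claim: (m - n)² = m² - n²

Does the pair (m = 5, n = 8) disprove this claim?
Substituting m = 5, n = 8:
LHS = (5 - 8)² = 9
RHS = 5² - 8² = -39

Since LHS ≠ RHS, this pair disproves the claim.

Answer: Yes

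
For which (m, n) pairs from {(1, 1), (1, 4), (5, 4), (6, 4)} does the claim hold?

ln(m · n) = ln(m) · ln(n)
(1, 1)

Testing each pair:
(1, 1): LHS = 0, RHS = 0 → holds
(1, 4): LHS = ln(4) ≈ 1.386, RHS = 0 → fails
(5, 4): LHS = ln(20) ≈ 2.996, RHS = ln(4)·ln(5) ≈ 2.231 → fails
(6, 4): LHS = ln(24) ≈ 3.178, RHS = ln(4)·ln(6) ≈ 2.484 → fails

1 of 4 pairs satisfies the claim.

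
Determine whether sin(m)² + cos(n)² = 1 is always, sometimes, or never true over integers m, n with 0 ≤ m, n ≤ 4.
It holds at (m, n) = (0, 0) (both sides equal 1), but fails at (m, n) = (0, 2) (LHS = cos(2)² ≈ 0.1732, RHS = 1).

Answer: Sometimes true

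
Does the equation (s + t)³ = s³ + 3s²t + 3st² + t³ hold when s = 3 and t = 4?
Substituting s = 3, t = 4:

LHS = (3 + 4)³ = 343
RHS = 3³ + 3·3²·4 + 3·3·4² + 4³ = 343

LHS = RHS, so the equation holds at this point.

Answer: Holds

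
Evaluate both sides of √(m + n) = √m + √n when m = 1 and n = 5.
LHS = √(1 + 5) = √(6) ≈ 2.449
RHS = √1 + √5 = 1 + √(5) ≈ 3.236

LHS ≠ RHS (they differ by about 0.7866), so the equation does not hold here.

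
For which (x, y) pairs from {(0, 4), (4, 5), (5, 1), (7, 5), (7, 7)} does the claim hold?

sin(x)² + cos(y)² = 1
Testing each pair:
(0, 4): LHS = cos(4)² ≈ 0.4272, RHS = 1 → fails
(4, 5): LHS = cos(5)² + sin(4)² ≈ 0.6532, RHS = 1 → fails
(5, 1): LHS = cos(1)² + sin(5)² ≈ 1.211, RHS = 1 → fails
(7, 5): LHS = cos(5)² + sin(7)² ≈ 0.5121, RHS = 1 → fails
(7, 7): LHS = sin(7)² + cos(7)² = 1, RHS = 1 → holds

1 of 5 pairs satisfies the claim.

Answer: (7, 7)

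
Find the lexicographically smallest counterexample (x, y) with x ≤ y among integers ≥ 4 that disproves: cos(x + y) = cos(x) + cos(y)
Substituting (4, 4) into the claim:
LHS = cos(4 + 4) = cos(8) ≈ -0.1455
RHS = cos(4) + cos(4) = 2·cos(4) ≈ -1.307

Since LHS ≠ RHS, this pair disproves the claim, and no lexicographically smaller pair (x ≤ y, integers ≥ 4) does.

For instance (6, 11) is also a counterexample (LHS = cos(17) ≈ -0.2752, RHS = cos(11) + cos(6) ≈ 0.9646), but it's lexicographically larger.

Answer: (x, y) = (4, 4)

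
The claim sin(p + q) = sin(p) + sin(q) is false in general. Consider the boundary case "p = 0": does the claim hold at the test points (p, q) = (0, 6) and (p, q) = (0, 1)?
At (0, 6): LHS = sin(6) ≈ -0.2794, RHS = sin(6) ≈ -0.2794 → equal
At (0, 1): LHS = sin(1) ≈ 0.8415, RHS = sin(1) ≈ 0.8415 → equal

So the claim does hold at both of these boundary points, even though it is not an identity.

Answer: Yes, holds at both test points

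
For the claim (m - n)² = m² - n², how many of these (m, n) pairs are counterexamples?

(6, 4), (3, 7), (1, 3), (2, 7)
Testing each pair:
(6, 4): LHS = 4, RHS = 20 → counterexample
(3, 7): LHS = 16, RHS = -40 → counterexample
(1, 3): LHS = 4, RHS = -8 → counterexample
(2, 7): LHS = 25, RHS = -45 → counterexample

That makes 4 counterexamples.

Answer: 4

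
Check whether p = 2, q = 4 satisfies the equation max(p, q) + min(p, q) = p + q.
Holds

Substituting p = 2, q = 4:

LHS = max(2, 4) + min(2, 4) = 6
RHS = 2 + 4 = 6

LHS = RHS, so the equation holds at this point.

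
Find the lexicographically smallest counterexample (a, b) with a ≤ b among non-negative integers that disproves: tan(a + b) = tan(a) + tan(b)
Substituting (1, 1) into the claim:
LHS = tan(1 + 1) = tan(2) ≈ -2.185
RHS = tan(1) + tan(1) = 2·tan(1) ≈ 3.115

Since LHS ≠ RHS, this pair disproves the claim, and no lexicographically smaller pair (a ≤ b, non-negative integers) does.

For instance (3, 7) is also a counterexample (LHS = tan(10) ≈ 0.6484, RHS = tan(3) + tan(7) ≈ 0.7289), but it's lexicographically larger.

Answer: (a, b) = (1, 1)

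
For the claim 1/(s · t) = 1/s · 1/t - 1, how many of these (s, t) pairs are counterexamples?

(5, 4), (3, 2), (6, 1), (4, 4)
Testing each pair:
(5, 4): LHS = 1/20, RHS = -19/20 → counterexample
(3, 2): LHS = 1/6, RHS = -5/6 → counterexample
(6, 1): LHS = 1/6, RHS = -5/6 → counterexample
(4, 4): LHS = 1/16, RHS = -15/16 → counterexample

That makes 4 counterexamples.

Answer: 4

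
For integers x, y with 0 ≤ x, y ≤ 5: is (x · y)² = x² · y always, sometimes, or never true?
It holds at (x, y) = (0, 0) (both sides equal 0), but fails at (x, y) = (5, 5) (LHS = 625, RHS = 125).

Answer: Sometimes true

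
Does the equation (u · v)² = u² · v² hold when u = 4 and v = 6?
Substituting u = 4, v = 6:

LHS = (4 · 6)² = 576
RHS = 4² · 6² = 576

LHS = RHS, so the equation holds at this point.

Answer: Holds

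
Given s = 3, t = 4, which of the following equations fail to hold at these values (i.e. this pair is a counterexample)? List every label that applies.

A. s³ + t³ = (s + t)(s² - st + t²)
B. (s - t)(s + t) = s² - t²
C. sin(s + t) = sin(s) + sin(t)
Evaluating each claim at the given values:
A. LHS = 91, RHS = 91 → holds here (LHS = RHS)
B. LHS = -7, RHS = -7 → holds here (LHS = RHS)
C. LHS = sin(7) ≈ 0.657, RHS = sin(4) + sin(3) ≈ -0.6157 → fails here (LHS ≠ RHS)

Answer: C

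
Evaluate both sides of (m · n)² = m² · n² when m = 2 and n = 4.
LHS = (2 · 4)² = 64
RHS = 2² · 4² = 64

LHS = RHS: the two sides agree.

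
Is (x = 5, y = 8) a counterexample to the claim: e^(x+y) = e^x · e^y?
Substituting x = 5, y = 8:
LHS = e^(5+8) = e^13 ≈ 442413.4
RHS = e^5 · e^8 = e^13 ≈ 442413.4

The sides agree, so this pair does not disprove the claim.

Answer: No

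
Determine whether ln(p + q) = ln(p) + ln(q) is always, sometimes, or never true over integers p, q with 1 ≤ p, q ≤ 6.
Sometimes true

It holds at (p, q) = (2, 2) (both sides equal ln(4) ≈ 1.386), but fails at (p, q) = (3, 4) (LHS = ln(7) ≈ 1.946, RHS = ln(3) + ln(4) ≈ 2.485).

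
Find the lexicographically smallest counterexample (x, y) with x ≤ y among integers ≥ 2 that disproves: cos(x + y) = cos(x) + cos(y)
(x, y) = (2, 2)

Substituting (2, 2) into the claim:
LHS = cos(2 + 2) = cos(4) ≈ -0.6536
RHS = cos(2) + cos(2) = 2·cos(2) ≈ -0.8323

Since LHS ≠ RHS, this pair disproves the claim, and no lexicographically smaller pair (x ≤ y, integers ≥ 2) does.

For instance (6, 6) is also a counterexample (LHS = cos(12) ≈ 0.8439, RHS = 2·cos(6) ≈ 1.92), but it's lexicographically larger.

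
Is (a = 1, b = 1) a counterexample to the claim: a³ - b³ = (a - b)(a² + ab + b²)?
Substituting a = 1, b = 1:
LHS = 1³ - 1³ = 0
RHS = (1 - 1)(1² + 1·1 + 1²) = 0

The sides agree, so this pair does not disprove the claim.

Answer: No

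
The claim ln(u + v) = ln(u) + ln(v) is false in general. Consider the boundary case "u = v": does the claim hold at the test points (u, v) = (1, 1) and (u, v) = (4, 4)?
No, fails at both test points

At (1, 1): LHS = ln(2) ≈ 0.6931 ≠ RHS = 0
At (4, 4): LHS = ln(8) ≈ 2.079 ≠ RHS = 2·ln(4) ≈ 2.773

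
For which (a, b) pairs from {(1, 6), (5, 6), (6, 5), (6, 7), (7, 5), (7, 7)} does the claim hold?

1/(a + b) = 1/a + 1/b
None

Testing each pair:
(1, 6): LHS = 1/7, RHS = 7/6 → fails
(5, 6): LHS = 1/11, RHS = 11/30 → fails
(6, 5): LHS = 1/11, RHS = 11/30 → fails
(6, 7): LHS = 1/13, RHS = 13/42 → fails
(7, 5): LHS = 1/12, RHS = 12/35 → fails
(7, 7): LHS = 1/14, RHS = 2/7 → fails

No pair satisfies the claim.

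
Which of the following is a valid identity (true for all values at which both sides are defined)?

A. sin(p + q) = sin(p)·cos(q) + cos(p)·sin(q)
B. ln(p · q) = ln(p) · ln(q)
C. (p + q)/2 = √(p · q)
A: holds — e.g. at (2, 7), both sides equal sin(9) ≈ 0.4121.
B: fails at (6, 7) — LHS = ln(42) ≈ 3.738, RHS = ln(6)·ln(7) ≈ 3.487.
C: fails at (2, 3) — LHS = 5/2, RHS = √(6) ≈ 2.449.

Answer: A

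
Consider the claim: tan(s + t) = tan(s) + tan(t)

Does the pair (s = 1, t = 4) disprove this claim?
Yes

Substituting s = 1, t = 4:
LHS = tan(1 + 4) = tan(5) ≈ -3.381
RHS = tan(1) + tan(4) ≈ 2.715

Since LHS ≠ RHS, this pair disproves the claim.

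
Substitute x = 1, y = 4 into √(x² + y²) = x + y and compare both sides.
LHS = √(1² + 4²) = √(17) ≈ 4.123
RHS = 1 + 4 = 5

LHS ≠ RHS (they differ by about 0.8769), so the equation does not hold here.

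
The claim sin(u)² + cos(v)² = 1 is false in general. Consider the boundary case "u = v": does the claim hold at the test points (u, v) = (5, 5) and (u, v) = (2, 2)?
Yes, holds at both test points

At (5, 5): LHS = cos(5)² + sin(5)² = 1, RHS = 1 → equal
At (2, 2): LHS = cos(2)² + sin(2)² = 1, RHS = 1 → equal

So the claim does hold at both of these boundary points, even though it is not an identity.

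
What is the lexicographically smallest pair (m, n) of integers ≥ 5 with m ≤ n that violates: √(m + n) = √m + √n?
Substituting (5, 5) into the claim:
LHS = √(5 + 5) = √(10) ≈ 3.162
RHS = √5 + √5 = 2·√(5) ≈ 4.472

Since LHS ≠ RHS, this pair disproves the claim, and no lexicographically smaller pair (m ≤ n, integers ≥ 5) does.

For instance (7, 7) is also a counterexample (LHS = √(14) ≈ 3.742, RHS = 2·√(7) ≈ 5.292), but it's lexicographically larger.

Answer: (m, n) = (5, 5)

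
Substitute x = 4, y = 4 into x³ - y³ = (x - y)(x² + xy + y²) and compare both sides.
LHS = 4³ - 4³ = 0
RHS = (4 - 4)(4² + 4·4 + 4²) = 0

LHS = RHS: the two sides agree.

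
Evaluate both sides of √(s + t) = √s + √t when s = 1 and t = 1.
LHS = √(1 + 1) = √(2) ≈ 1.414
RHS = √1 + √1 = 2

LHS ≠ RHS (they differ by about 0.5858), so the equation does not hold here.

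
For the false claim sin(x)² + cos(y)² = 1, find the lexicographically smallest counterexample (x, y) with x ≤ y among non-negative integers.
(x, y) = (0, 1)

At (0, 0): both sides equal 1, so it holds there.

Substituting (0, 1) into the claim:
LHS = sin(0)² + cos(1)² = cos(1)² ≈ 0.2919
RHS = 1

Since LHS ≠ RHS, this pair disproves the claim, and no lexicographically smaller pair (x ≤ y, non-negative integers) does.

For instance (0, 2) is also a counterexample (LHS = cos(2)² ≈ 0.1732, RHS = 1), but it's lexicographically larger.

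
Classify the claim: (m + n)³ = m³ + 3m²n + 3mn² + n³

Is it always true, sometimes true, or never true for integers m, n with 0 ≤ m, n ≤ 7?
Always true

The identity holds for every pair in the range. For instance at (m, n) = (7, 0): both sides equal 343.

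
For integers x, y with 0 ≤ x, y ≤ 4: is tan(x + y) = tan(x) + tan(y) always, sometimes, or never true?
Sometimes true

It holds at (x, y) = (0, 1) (both sides equal tan(1) ≈ 1.557), but fails at (x, y) = (3, 3) (LHS = tan(6) ≈ -0.291, RHS = 2·tan(3) ≈ -0.2851).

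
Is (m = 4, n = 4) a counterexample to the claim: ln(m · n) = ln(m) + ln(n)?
No

Substituting m = 4, n = 4:
LHS = ln(4 · 4) = ln(16) ≈ 2.773
RHS = ln(4) + ln(4) = 2·ln(4) ≈ 2.773

The sides agree, so this pair does not disprove the claim.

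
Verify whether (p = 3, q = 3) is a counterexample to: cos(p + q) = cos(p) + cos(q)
Substituting p = 3, q = 3:
LHS = cos(3 + 3) = cos(6) ≈ 0.9602
RHS = cos(3) + cos(3) = 2·cos(3) ≈ -1.98

Since LHS ≠ RHS, this pair disproves the claim.

Answer: Yes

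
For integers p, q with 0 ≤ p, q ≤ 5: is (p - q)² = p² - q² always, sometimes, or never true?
It holds at (p, q) = (3, 3) (both sides equal 0), but fails at (p, q) = (2, 1) (LHS = 1, RHS = 3).

Answer: Sometimes true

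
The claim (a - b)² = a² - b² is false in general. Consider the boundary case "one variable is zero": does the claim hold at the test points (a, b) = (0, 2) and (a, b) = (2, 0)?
At (0, 2): LHS = 4 ≠ RHS = -4
At (2, 0): LHS = 4, RHS = 4 → equal

Answer: Only at (2, 0)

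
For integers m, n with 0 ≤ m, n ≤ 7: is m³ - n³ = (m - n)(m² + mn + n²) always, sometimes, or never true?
The identity holds for every pair in the range. For instance at (m, n) = (2, 2): both sides equal 0.

Answer: Always true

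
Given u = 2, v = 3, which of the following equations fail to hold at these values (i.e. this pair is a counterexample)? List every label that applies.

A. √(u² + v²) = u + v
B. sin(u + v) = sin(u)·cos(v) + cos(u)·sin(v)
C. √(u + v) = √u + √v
Evaluating each claim at the given values:
A. LHS = √(13) ≈ 3.606, RHS = 5 → fails here (LHS ≠ RHS)
B. LHS = sin(5) ≈ -0.9589, RHS = sin(2)·cos(3) + sin(3)·cos(2) ≈ -0.9589 → holds here (LHS = RHS)
C. LHS = √(5) ≈ 2.236, RHS = √(2) + √(3) ≈ 3.146 → fails here (LHS ≠ RHS)

Answer: A, C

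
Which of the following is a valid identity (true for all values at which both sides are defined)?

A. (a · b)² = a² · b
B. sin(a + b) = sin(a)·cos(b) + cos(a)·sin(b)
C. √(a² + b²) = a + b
A: fails at (2, 2) — LHS = 16, RHS = 8.
B: holds — e.g. at (3, 4), both sides equal sin(7) ≈ 0.657.
C: fails at (3, 3) — LHS = 3·√(2) ≈ 4.243, RHS = 6.

Answer: B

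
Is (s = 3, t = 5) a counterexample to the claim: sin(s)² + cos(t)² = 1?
Yes

Substituting s = 3, t = 5:
LHS = sin(3)² + cos(5)² ≈ 0.1004
RHS = 1

Since LHS ≠ RHS, this pair disproves the claim.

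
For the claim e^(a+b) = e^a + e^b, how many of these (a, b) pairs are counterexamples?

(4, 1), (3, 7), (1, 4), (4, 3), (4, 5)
Testing each pair:
(4, 1): LHS = e^5 ≈ 148.4, RHS = e + e^4 ≈ 57.32 → counterexample
(3, 7): LHS = e^10 ≈ 22026.5, RHS = e^3 + e^7 ≈ 1117 → counterexample
(1, 4): LHS = e^5 ≈ 148.4, RHS = e + e^4 ≈ 57.32 → counterexample
(4, 3): LHS = e^7 ≈ 1097, RHS = e^3 + e^4 ≈ 74.68 → counterexample
(4, 5): LHS = e^9 ≈ 8103, RHS = e^4 + e^5 ≈ 203 → counterexample

That makes 5 counterexamples.

Answer: 5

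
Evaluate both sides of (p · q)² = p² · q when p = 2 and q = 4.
LHS = (2 · 4)² = 64
RHS = 2² · 4 = 16

LHS ≠ RHS, so the equation does not hold here.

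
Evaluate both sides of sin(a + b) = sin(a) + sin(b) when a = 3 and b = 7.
LHS = sin(3 + 7) = sin(10) ≈ -0.544
RHS = sin(3) + sin(7) ≈ 0.7981

LHS ≠ RHS (they differ by about 1.342), so the equation does not hold here.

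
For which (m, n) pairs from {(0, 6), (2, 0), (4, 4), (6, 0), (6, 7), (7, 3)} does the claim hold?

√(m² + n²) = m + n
Testing each pair:
(0, 6): LHS = 6, RHS = 6 → holds
(2, 0): LHS = 2, RHS = 2 → holds
(4, 4): LHS = 4·√(2) ≈ 5.657, RHS = 8 → fails
(6, 0): LHS = 6, RHS = 6 → holds
(6, 7): LHS = √(85) ≈ 9.22, RHS = 13 → fails
(7, 3): LHS = √(58) ≈ 7.616, RHS = 10 → fails

3 of 6 pairs satisfy the claim.

Answer: (0, 6), (2, 0), (6, 0)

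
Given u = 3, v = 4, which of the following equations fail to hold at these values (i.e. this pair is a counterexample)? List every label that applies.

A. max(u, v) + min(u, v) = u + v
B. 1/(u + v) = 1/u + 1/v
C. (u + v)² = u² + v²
B, C

Evaluating each claim at the given values:
A. LHS = 7, RHS = 7 → holds here (LHS = RHS)
B. LHS = 1/7, RHS = 7/12 → fails here (LHS ≠ RHS)
C. LHS = 49, RHS = 25 → fails here (LHS ≠ RHS)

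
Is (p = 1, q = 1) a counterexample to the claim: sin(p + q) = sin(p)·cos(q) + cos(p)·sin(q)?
Substituting p = 1, q = 1:
LHS = sin(1 + 1) = sin(2) ≈ 0.9093
RHS = sin(1)·cos(1) + cos(1)·sin(1) = 2·sin(1)·cos(1) ≈ 0.9093

The sides agree, so this pair does not disprove the claim.

Answer: No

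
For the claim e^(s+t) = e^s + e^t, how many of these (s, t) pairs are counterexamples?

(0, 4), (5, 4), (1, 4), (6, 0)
4

Testing each pair:
(0, 4): LHS = e^4 ≈ 54.6, RHS = 1 + e^4 ≈ 55.6 → counterexample
(5, 4): LHS = e^9 ≈ 8103, RHS = e^4 + e^5 ≈ 203 → counterexample
(1, 4): LHS = e^5 ≈ 148.4, RHS = e + e^4 ≈ 57.32 → counterexample
(6, 0): LHS = e^6 ≈ 403.4, RHS = 1 + e^6 ≈ 404.4 → counterexample

That makes 4 counterexamples.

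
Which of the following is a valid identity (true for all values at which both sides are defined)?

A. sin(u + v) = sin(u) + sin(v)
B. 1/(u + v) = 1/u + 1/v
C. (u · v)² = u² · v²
C

A: fails at (1, 2) — LHS = sin(3) ≈ 0.1411, RHS = sin(1) + sin(2) ≈ 1.751.
B: fails at (1, 1) — LHS = 1/2, RHS = 2.
C: holds — e.g. at (4, 6), both sides equal 576.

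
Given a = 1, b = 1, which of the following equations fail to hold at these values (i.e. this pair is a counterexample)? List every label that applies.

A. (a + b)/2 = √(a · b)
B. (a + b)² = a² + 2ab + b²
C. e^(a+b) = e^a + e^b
C

Evaluating each claim at the given values:
A. LHS = 1, RHS = 1 → holds here (LHS = RHS)
B. LHS = 4, RHS = 4 → holds here (LHS = RHS)
C. LHS = e^2 ≈ 7.389, RHS = 2·e ≈ 5.437 → fails here (LHS ≠ RHS)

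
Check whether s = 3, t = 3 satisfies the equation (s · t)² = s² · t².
Substituting s = 3, t = 3:

LHS = (3 · 3)² = 81
RHS = 3² · 3² = 81

LHS = RHS, so the equation holds at this point.

Answer: Holds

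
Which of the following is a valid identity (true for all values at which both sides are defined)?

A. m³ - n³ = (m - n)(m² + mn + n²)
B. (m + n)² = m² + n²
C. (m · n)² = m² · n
A: holds — e.g. at (2, 5), both sides equal -117.
B: fails at (2, 4) — LHS = 36, RHS = 20.
C: fails at (2, 4) — LHS = 64, RHS = 16.

Answer: A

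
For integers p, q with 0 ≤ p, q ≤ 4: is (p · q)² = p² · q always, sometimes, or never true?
It holds at (p, q) = (0, 2) (both sides equal 0), but fails at (p, q) = (3, 4) (LHS = 144, RHS = 36).

Answer: Sometimes true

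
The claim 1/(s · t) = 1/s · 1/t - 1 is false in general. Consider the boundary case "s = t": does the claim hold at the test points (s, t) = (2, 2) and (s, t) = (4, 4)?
At (2, 2): LHS = 1/4 ≠ RHS = -3/4
At (4, 4): LHS = 1/16 ≠ RHS = -15/16

Answer: No, fails at both test points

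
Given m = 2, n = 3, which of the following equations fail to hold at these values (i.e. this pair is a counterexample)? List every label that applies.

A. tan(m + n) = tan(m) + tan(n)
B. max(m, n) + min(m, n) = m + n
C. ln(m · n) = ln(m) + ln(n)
A

Evaluating each claim at the given values:
A. LHS = tan(5) ≈ -3.381, RHS = tan(2) + tan(3) ≈ -2.328 → fails here (LHS ≠ RHS)
B. LHS = 5, RHS = 5 → holds here (LHS = RHS)
C. LHS = ln(6) ≈ 1.792, RHS = ln(2) + ln(3) ≈ 1.792 → holds here (LHS = RHS)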